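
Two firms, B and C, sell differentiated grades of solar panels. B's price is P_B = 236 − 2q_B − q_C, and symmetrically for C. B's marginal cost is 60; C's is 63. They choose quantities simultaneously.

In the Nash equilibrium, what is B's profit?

2506.32

Firm B's profit: π = q_B(236 − 2q_B − q_C) − 60q_B.
∂π/∂q_B = 176 − 4q_B − q_C = 0 ⇒ q_B = 44 − 0.25q_C.
Similarly q_C = 43.25 − 0.25q_B.
Substituting the second reaction function into the first: q_B = 44 − 0.25(43.25 − 0.25q_B), which gives 0.9375q_B = 33.1875 ⇒ q_B = 35.4.
Then q_C = 43.25 − 0.25·35.4 = 34.4.
P_B = 236 − 2·35.4 − 34.4 = 130.8.
Profit = (130.8 − 60)·35.4 = 2506.32.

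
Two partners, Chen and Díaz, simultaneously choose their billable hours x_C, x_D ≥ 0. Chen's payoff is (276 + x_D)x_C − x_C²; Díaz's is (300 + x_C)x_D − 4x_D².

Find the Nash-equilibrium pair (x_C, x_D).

Expanding Chen's payoff: 276x_C + x_Dx_C − x_C².
∂π/∂x_C = 276 + x_D − 2x_C = 0, so x_C = 138 + 0.5x_D.
Likewise for Díaz: x_D = 37.5 + 0.125x_C.
Substituting the second reaction function into the first: x_C = 138 + 0.5(37.5 + 0.125x_C), which gives 0.9375x_C = 156.75 ⇒ x_C = 167.2.
Then x_D = 37.5 + 0.125·167.2 = 58.4.

167.2, 58.4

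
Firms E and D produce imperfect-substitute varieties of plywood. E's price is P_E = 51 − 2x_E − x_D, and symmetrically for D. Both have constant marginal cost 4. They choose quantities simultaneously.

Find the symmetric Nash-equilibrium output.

9.4

Firm E's profit: π = x_E(51 − 2x_E − x_D) − 4x_E.
∂π/∂x_E = 47 − 4x_E − x_D = 0 ⇒ x_E = 11.75 − 0.25x_D.
By symmetry x_D = x_E; substituting into the reaction function, 1.25x_E = 11.75 and x_E = 9.4.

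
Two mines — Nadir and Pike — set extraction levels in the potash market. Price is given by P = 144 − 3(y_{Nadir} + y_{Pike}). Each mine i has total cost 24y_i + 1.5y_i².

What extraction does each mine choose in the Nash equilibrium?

10

Mine Nadir's profit: π = y_{Nadir}(144 − 3(y_{Nadir} + y_{Pike})) − 24y_{Nadir} − 1.5y_{Nadir}².
∂π/∂y_{Nadir} = 120 − 9y_{Nadir} − 3y_{Pike} = 0, so y_{Nadir} = 40/3 − (1/3)y_{Pike}.
Setting y_{Nadir} = y_{Pike} in the reaction function: y_{Nadir} = 40/3 − (1/3)y_{Nadir}, so y_{Nadir} = (40/3) / (4/3) = 10.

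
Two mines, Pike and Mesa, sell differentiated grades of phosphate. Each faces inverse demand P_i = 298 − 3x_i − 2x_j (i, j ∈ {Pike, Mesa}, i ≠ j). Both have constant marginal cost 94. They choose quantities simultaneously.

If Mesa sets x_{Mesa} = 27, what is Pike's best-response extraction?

Mine Pike's profit: π = x_{Pike}(298 − 3x_{Pike} − 2x_{Mesa}) − 94x_{Pike}.
∂π/∂x_{Pike} = 204 − 6x_{Pike} − 2x_{Mesa} = 0 ⇒ x_{Pike} = 34 − (1/3)x_{Mesa}.
At x_{Mesa} = 27: x_{Pike} = 34 − (1/3)·27 = 25.

25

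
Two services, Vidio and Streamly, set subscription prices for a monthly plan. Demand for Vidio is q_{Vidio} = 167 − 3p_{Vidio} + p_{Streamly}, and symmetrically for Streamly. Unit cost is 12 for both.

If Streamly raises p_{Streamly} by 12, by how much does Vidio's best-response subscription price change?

2

Vidio's profit: π = (p_{Vidio} − 12)(167 − 3p_{Vidio} + p_{Streamly}).
∂π/∂p_{Vidio} = 203 − 6p_{Vidio} + p_{Streamly} = 0 ⇒ p_{Vidio} = 203/6 + (1/6)p_{Streamly}.
The reaction-function slope is 1/6, so a 12-unit rise in p_{Streamly} moves p_{Vidio} by 1/6 × 12 = 2. Vidio's best response rises — the actions are strategic complements.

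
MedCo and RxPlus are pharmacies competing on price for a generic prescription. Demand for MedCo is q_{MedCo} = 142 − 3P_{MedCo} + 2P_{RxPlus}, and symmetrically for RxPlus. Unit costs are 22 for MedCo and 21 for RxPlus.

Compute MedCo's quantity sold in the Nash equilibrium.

89.4375

MedCo's profit: π = (P_{MedCo} − 22)(142 − 3P_{MedCo} + 2P_{RxPlus}).
∂π/∂P_{MedCo} = 208 − 6P_{MedCo} + 2P_{RxPlus} = 0 ⇒ P_{MedCo} = 104/3 + (1/3)P_{RxPlus}.
Similarly P_{RxPlus} = 205/6 + (1/3)P_{MedCo}.
Plugging P_{RxPlus} into MedCo's best response: P_{MedCo} = 104/3 + (1/3)(205/6 + (1/3)P_{MedCo}) ⇒ (8/9)P_{MedCo} = 829/18, so P_{MedCo} = 51.8125.
Then P_{RxPlus} = 205/6 + (1/3)·51.8125 = 51.4375.
q_{MedCo} = 142 − 3·51.8125 + 2·51.4375 = 89.4375.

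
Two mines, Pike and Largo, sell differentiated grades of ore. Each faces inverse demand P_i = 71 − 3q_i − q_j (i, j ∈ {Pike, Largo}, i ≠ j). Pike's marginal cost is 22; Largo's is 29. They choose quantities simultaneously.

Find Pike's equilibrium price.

43.6

Mine Pike's profit: π = q_{Pike}(71 − 3q_{Pike} − q_{Largo}) − 22q_{Pike}.
∂π/∂q_{Pike} = 49 − 6q_{Pike} − q_{Largo} = 0 ⇒ q_{Pike} = 49/6 − (1/6)q_{Largo}.
Similarly q_{Largo} = 7 − (1/6)q_{Pike}.
Substituting the second reaction function into the first: q_{Pike} = 49/6 − (1/6)(7 − (1/6)q_{Pike}), which gives (35/36)q_{Pike} = 7 ⇒ q_{Pike} = 7.2.
Then q_{Largo} = 7 − (1/6)·7.2 = 5.8.
P_{Pike} = 71 − 3·7.2 − 5.8 = 43.6.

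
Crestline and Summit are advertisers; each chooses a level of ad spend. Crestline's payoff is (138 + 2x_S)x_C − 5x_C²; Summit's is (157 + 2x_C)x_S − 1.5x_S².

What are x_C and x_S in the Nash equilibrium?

28, 71

Expanding Crestline's payoff: 138x_C + 2x_Sx_C − 5x_C².
∂π/∂x_C = 138 + 2x_S − 10x_C = 0, so x_C = 13.8 + 0.2x_S.
Likewise for Summit: x_S = 157/3 + (2/3)x_C.
Plugging x_S into Crestline's best response: x_C = 13.8 + 0.2(157/3 + (2/3)x_C) ⇒ (13/15)x_C = 364/15, so x_C = 28.
Then x_S = 157/3 + (2/3)·28 = 71.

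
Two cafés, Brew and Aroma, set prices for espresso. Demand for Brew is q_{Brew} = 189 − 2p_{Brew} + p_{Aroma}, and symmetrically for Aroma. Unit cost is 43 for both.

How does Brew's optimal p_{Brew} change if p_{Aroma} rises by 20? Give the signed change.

Brew's profit: π = (p_{Brew} − 43)(189 − 2p_{Brew} + p_{Aroma}).
∂π/∂p_{Brew} = 275 − 4p_{Brew} + p_{Aroma} = 0 ⇒ p_{Brew} = 68.75 + 0.25p_{Aroma}.
The reaction-function slope is 0.25, so a 20-unit rise in p_{Aroma} moves p_{Brew} by 0.25 × 20 = 5. Brew's best response rises — the actions are strategic complements.

5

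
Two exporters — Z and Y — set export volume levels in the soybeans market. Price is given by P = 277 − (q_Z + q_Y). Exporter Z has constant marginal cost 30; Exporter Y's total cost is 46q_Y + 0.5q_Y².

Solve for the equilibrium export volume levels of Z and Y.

Exporter Z's profit: π = q_Z(277 − (q_Z + q_Y)) − 30q_Z.
∂π/∂q_Z = 247 − 2q_Z − q_Y = 0, so q_Z = 123.5 − 0.5q_Y.
For Y: ∂π/∂q_Y = 231 − 3q_Y − q_Z = 0 ⇒ q_Y = 77 − (1/3)q_Z.
Solving the two reaction functions simultaneously: (1 − (−0.5)(−1/3))q_Z = 123.5 − 0.5·77, so (5/6)q_Z = 85 and q_Z = 102.
Then q_Y = 77 − (1/3)·102 = 43.

102, 43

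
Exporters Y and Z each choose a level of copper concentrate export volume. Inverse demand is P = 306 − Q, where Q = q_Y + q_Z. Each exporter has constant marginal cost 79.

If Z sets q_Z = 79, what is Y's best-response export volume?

74

Exporter Y's profit: π = q_Y(306 − (q_Y + q_Z)) − 79q_Y.
∂π/∂q_Y = 227 − 2q_Y − q_Z = 0, so q_Y = 113.5 − 0.5q_Z.
At q_Z = 79: q_Y = 113.5 − 0.5·79 = 74.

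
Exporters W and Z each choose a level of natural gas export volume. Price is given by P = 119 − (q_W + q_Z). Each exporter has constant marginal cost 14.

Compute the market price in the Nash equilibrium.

Exporter W's profit: π = q_W(119 − (q_W + q_Z)) − 14q_W.
∂π/∂q_W = 105 − 2q_W − q_Z = 0, so q_W = 52.5 − 0.5q_Z.
Setting q_W = q_Z in the reaction function: q_W = 52.5 − 0.5q_W, so q_W = 52.5 / 1.5 = 35.
Equilibrium price: P = 119 − 70 = 49.

49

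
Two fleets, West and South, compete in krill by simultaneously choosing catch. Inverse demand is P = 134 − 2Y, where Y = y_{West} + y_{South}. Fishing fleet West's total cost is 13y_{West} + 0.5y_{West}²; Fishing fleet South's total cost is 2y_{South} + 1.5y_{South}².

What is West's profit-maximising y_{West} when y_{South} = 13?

Fishing fleet West's profit: π = y_{West}(134 − 2(y_{West} + y_{South})) − 13y_{West} − 0.5y_{West}².
∂π/∂y_{West} = 121 − 5y_{West} − 2y_{South} = 0, so y_{West} = 24.2 − 0.4y_{South}.
At y_{South} = 13: y_{West} = 24.2 − 0.4·13 = 19.

19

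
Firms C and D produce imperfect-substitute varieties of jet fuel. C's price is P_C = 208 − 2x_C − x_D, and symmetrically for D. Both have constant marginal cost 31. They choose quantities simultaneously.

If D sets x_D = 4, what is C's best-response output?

43.25

Firm C's profit: π = x_C(208 − 2x_C − x_D) − 31x_C.
∂π/∂x_C = 177 − 4x_C − x_D = 0 ⇒ x_C = 44.25 − 0.25x_D.
At x_D = 4: x_C = 44.25 − 0.25·4 = 43.25.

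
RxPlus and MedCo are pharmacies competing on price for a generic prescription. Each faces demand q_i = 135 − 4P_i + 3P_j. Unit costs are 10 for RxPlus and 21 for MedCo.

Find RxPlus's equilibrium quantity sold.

109.6

RxPlus's profit: π = (P_{RxPlus} − 10)(135 − 4P_{RxPlus} + 3P_{MedCo}).
∂π/∂P_{RxPlus} = 175 − 8P_{RxPlus} + 3P_{MedCo} = 0 ⇒ P_{RxPlus} = 21.875 + 0.375P_{MedCo}.
Similarly P_{MedCo} = 27.375 + 0.375P_{RxPlus}.
Plugging P_{MedCo} into RxPlus's best response: P_{RxPlus} = 21.875 + 0.375(27.375 + 0.375P_{RxPlus}) ⇒ (55/64)P_{RxPlus} = 2057/64, so P_{RxPlus} = 37.4.
Then P_{MedCo} = 27.375 + 0.375·37.4 = 41.4.
q_{RxPlus} = 135 − 4·37.4 + 3·41.4 = 109.6.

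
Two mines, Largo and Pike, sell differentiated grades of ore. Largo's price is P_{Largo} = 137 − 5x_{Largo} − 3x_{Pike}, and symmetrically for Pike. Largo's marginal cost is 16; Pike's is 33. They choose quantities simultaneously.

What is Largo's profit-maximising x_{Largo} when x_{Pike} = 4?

Mine Largo's profit: π = x_{Largo}(137 − 5x_{Largo} − 3x_{Pike}) − 16x_{Largo}.
∂π/∂x_{Largo} = 121 − 10x_{Largo} − 3x_{Pike} = 0 ⇒ x_{Largo} = 12.1 − 0.3x_{Pike}.
At x_{Pike} = 4: x_{Largo} = 12.1 − 0.3·4 = 10.9.

10.9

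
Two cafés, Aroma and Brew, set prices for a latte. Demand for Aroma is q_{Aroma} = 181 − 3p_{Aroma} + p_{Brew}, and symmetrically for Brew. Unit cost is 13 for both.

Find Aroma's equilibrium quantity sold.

93

Aroma's profit: π = (p_{Aroma} − 13)(181 − 3p_{Aroma} + p_{Brew}).
∂π/∂p_{Aroma} = 220 − 6p_{Aroma} + p_{Brew} = 0 ⇒ p_{Aroma} = 110/3 + (1/6)p_{Brew}.
By symmetry p_{Brew} = p_{Aroma}; substituting into the reaction function, (5/6)p_{Aroma} = 110/3 and p_{Aroma} = 44.
q_{Aroma} = 181 − 3·44 + 44 = 93.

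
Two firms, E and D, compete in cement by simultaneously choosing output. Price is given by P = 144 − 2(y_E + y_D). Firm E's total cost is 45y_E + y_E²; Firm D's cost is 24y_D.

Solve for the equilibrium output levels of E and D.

Firm E's profit: π = y_E(144 − 2(y_E + y_D)) − 45y_E − y_E².
∂π/∂y_E = 99 − 6y_E − 2y_D = 0, so y_E = 16.5 − (1/3)y_D.
For D: ∂π/∂y_D = 120 − 4y_D − 2y_E = 0 ⇒ y_D = 30 − 0.5y_E.
Plugging y_D into E's best response: y_E = 16.5 − (1/3)(30 − 0.5y_E) ⇒ (5/6)y_E = 6.5, so y_E = 7.8.
Then y_D = 30 − 0.5·7.8 = 26.1.

7.8, 26.1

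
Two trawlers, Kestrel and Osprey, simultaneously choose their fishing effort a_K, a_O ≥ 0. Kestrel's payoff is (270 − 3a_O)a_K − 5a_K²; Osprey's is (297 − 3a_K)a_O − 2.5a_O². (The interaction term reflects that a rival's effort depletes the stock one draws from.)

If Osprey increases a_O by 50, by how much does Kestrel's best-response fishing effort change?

-15

Expanding Kestrel's payoff: 270a_K − 3a_Oa_K − 5a_K².
∂π/∂a_K = 270 − 3a_O − 10a_K = 0, so a_K = 27 − 0.3a_O.
The reaction-function slope is −0.3, so a 50-unit rise in a_O moves a_K by −0.3 × 50 = −15. Kestrel's best response falls — the actions are strategic substitutes.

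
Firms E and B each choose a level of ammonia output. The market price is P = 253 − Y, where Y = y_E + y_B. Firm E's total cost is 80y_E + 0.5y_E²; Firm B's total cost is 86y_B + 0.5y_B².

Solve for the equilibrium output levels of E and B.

44, 41

Firm E's profit: π = y_E(253 − (y_E + y_B)) − 80y_E − 0.5y_E².
∂π/∂y_E = 173 − 3y_E − y_B = 0, so y_E = 173/3 − (1/3)y_B.
By the same steps for B: y_B = 167/3 − (1/3)y_E.
Plugging y_B into E's best response: y_E = 173/3 − (1/3)(167/3 − (1/3)y_E) ⇒ (8/9)y_E = 352/9, so y_E = 44.
Then y_B = 167/3 − (1/3)·44 = 41.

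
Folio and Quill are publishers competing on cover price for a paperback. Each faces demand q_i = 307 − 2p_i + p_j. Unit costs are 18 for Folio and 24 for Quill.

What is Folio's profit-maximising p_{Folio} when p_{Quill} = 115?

114.5

Folio's profit: π = (p_{Folio} − 18)(307 − 2p_{Folio} + p_{Quill}).
∂π/∂p_{Folio} = 343 − 4p_{Folio} + p_{Quill} = 0 ⇒ p_{Folio} = 85.75 + 0.25p_{Quill}.
At p_{Quill} = 115: p_{Folio} = 85.75 + 0.25·115 = 114.5.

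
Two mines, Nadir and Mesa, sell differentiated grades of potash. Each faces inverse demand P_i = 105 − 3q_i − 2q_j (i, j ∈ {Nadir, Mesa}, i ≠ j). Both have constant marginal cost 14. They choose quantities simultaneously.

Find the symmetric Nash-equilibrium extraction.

Mine Nadir's profit: π = q_{Nadir}(105 − 3q_{Nadir} − 2q_{Mesa}) − 14q_{Nadir}.
∂π/∂q_{Nadir} = 91 − 6q_{Nadir} − 2q_{Mesa} = 0 ⇒ q_{Nadir} = 91/6 − (1/3)q_{Mesa}.
By symmetry q_{Mesa} = q_{Nadir}; substituting into the reaction function, (4/3)q_{Nadir} = 91/6 and q_{Nadir} = 11.375.

11.375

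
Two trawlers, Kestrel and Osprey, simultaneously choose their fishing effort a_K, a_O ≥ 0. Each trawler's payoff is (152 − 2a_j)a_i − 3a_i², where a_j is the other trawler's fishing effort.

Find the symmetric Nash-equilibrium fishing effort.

Kestrel's payoff is (152 − 2a_O)a_K − 3a_K².
∂π/∂a_K = 152 − 2a_O − 6a_K = 0, so a_K = 76/3 − (1/3)a_O.
The game is symmetric, so in equilibrium a_O = a_K: the reaction function gives (4/3)a_K = 76/3, hence a_K = 19.

19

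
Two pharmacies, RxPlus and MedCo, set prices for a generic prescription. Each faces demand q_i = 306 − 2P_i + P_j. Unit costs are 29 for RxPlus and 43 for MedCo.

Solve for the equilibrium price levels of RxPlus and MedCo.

123.2, 128.8

RxPlus's profit: π = (P_{RxPlus} − 29)(306 − 2P_{RxPlus} + P_{MedCo}).
∂π/∂P_{RxPlus} = 364 − 4P_{RxPlus} + P_{MedCo} = 0 ⇒ P_{RxPlus} = 91 + 0.25P_{MedCo}.
Similarly P_{MedCo} = 98 + 0.25P_{RxPlus}.
Solving the two reaction functions simultaneously: (1 − (0.25)(0.25))P_{RxPlus} = 91 + 0.25·98, so 0.9375P_{RxPlus} = 115.5 and P_{RxPlus} = 123.2.
Then P_{MedCo} = 98 + 0.25·123.2 = 128.8.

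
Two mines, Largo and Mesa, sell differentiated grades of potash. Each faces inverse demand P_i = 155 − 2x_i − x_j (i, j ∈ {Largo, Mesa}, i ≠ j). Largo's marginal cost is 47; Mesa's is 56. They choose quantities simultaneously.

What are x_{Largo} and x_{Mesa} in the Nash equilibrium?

Mine Largo's profit: π = x_{Largo}(155 − 2x_{Largo} − x_{Mesa}) − 47x_{Largo}.
∂π/∂x_{Largo} = 108 − 4x_{Largo} − x_{Mesa} = 0 ⇒ x_{Largo} = 27 − 0.25x_{Mesa}.
Similarly x_{Mesa} = 24.75 − 0.25x_{Largo}.
Plugging x_{Mesa} into Largo's best response: x_{Largo} = 27 − 0.25(24.75 − 0.25x_{Largo}) ⇒ 0.9375x_{Largo} = 20.8125, so x_{Largo} = 22.2.
Then x_{Mesa} = 24.75 − 0.25·22.2 = 19.2.

22.2, 19.2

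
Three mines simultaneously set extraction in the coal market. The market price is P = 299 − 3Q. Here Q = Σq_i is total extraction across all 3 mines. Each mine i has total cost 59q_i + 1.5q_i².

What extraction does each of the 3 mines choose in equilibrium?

16

A representative mine's profit is π_i = q_i(299 − 3Q) − 59q_i − 1.5q_i², with Q = q_i + Σ_{j≠i} q_j.
First-order condition: 240 − 9q_i − 3Σ_{j≠i} q_j = 0.
With identical mines, set every q_j = q: then 240 − 9q − 6q = 0, i.e. q = 240/15 = 16.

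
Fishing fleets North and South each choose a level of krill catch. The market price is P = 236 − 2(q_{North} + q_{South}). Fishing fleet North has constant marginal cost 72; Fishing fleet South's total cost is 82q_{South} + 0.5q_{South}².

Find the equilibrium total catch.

Fishing fleet North's profit: π = q_{North}(236 − 2(q_{North} + q_{South})) − 72q_{North}.
∂π/∂q_{North} = 164 − 4q_{North} − 2q_{South} = 0, so q_{North} = 41 − 0.5q_{South}.
For South: ∂π/∂q_{South} = 154 − 5q_{South} − 2q_{North} = 0 ⇒ q_{South} = 30.8 − 0.4q_{North}.
Solving the two reaction functions simultaneously: (1 − (−0.5)(−0.4))q_{North} = 41 − 0.5·30.8, so 0.8q_{North} = 25.6 and q_{North} = 32.
Then q_{South} = 30.8 − 0.4·32 = 18.
Total catch: 32 + 18 = 50.

50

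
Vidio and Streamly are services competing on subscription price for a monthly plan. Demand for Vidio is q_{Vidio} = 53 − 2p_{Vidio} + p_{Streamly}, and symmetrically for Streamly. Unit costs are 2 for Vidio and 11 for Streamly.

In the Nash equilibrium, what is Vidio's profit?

662.48

Vidio's profit: π = (p_{Vidio} − 2)(53 − 2p_{Vidio} + p_{Streamly}).
∂π/∂p_{Vidio} = 57 − 4p_{Vidio} + p_{Streamly} = 0 ⇒ p_{Vidio} = 14.25 + 0.25p_{Streamly}.
Similarly p_{Streamly} = 18.75 + 0.25p_{Vidio}.
Plugging p_{Streamly} into Vidio's best response: p_{Vidio} = 14.25 + 0.25(18.75 + 0.25p_{Vidio}) ⇒ 0.9375p_{Vidio} = 18.9375, so p_{Vidio} = 20.2.
Then p_{Streamly} = 18.75 + 0.25·20.2 = 23.8.
q_{Vidio} = 53 − 2·20.2 + 23.8 = 36.4.
Profit = (20.2 − 2)·36.4 = 662.48.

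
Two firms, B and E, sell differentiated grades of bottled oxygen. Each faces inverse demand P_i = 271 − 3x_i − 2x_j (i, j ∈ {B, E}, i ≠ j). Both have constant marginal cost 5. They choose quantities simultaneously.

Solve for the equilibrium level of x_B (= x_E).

33.25

Firm B's profit: π = x_B(271 − 3x_B − 2x_E) − 5x_B.
∂π/∂x_B = 266 − 6x_B − 2x_E = 0 ⇒ x_B = 133/3 − (1/3)x_E.
Setting x_B = x_E in the reaction function: x_B = 133/3 − (1/3)x_B, so x_B = (133/3) / (4/3) = 33.25.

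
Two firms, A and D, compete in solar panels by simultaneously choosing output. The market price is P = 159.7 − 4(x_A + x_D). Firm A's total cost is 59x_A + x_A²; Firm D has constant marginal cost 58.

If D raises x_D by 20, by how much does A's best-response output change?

-8

Firm A's profit: π = x_A(159.7 − 4(x_A + x_D)) − 59x_A − x_A².
∂π/∂x_A = 100.7 − 10x_A − 4x_D = 0, so x_A = 10.07 − 0.4x_D.
The reaction-function slope is −0.4, so a 20-unit rise in x_D moves x_A by −0.4 × 20 = −8. A's best response falls — the actions are strategic substitutes.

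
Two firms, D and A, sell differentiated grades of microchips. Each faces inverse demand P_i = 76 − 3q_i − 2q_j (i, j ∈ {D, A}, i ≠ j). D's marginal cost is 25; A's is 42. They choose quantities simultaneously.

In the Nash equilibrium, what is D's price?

Firm D's profit: π = q_D(76 − 3q_D − 2q_A) − 25q_D.
∂π/∂q_D = 51 − 6q_D − 2q_A = 0 ⇒ q_D = 8.5 − (1/3)q_A.
Similarly q_A = 17/3 − (1/3)q_D.
Solving the two reaction functions simultaneously: (1 − (−1/3)(−1/3))q_D = 8.5 − (1/3)·(17/3), so (8/9)q_D = 119/18 and q_D = 7.4375.
Then q_A = 17/3 − (1/3)·7.4375 = 3.1875.
P_D = 76 − 3·7.4375 − 2·3.1875 = 47.3125.

47.3125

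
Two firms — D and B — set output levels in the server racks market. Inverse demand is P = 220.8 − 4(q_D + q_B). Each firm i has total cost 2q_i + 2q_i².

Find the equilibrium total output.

27.35

Firm D's profit: π = q_D(220.8 − 4(q_D + q_B)) − 2q_D − 2q_D².
∂π/∂q_D = 218.8 − 12q_D − 4q_B = 0, so q_D = 547/30 − (1/3)q_B.
The game is symmetric, so in equilibrium q_B = q_D: the reaction function gives (4/3)q_D = 547/30, hence q_D = 13.675.
Total output: 13.675 + 13.675 = 27.35.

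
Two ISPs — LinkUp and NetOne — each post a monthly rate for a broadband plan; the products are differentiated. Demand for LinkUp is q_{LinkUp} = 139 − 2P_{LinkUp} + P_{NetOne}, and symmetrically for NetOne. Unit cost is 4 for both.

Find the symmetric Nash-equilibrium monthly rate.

49

LinkUp's profit: π = (P_{LinkUp} − 4)(139 − 2P_{LinkUp} + P_{NetOne}).
∂π/∂P_{LinkUp} = 147 − 4P_{LinkUp} + P_{NetOne} = 0 ⇒ P_{LinkUp} = 36.75 + 0.25P_{NetOne}.
The game is symmetric, so in equilibrium P_{NetOne} = P_{LinkUp}: the reaction function gives 0.75P_{LinkUp} = 36.75, hence P_{LinkUp} = 49.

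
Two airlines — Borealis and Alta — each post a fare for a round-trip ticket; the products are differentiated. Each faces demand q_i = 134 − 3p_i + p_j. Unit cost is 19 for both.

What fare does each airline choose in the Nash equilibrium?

Borealis's profit: π = (p_{Borealis} − 19)(134 − 3p_{Borealis} + p_{Alta}).
∂π/∂p_{Borealis} = 191 − 6p_{Borealis} + p_{Alta} = 0 ⇒ p_{Borealis} = 191/6 + (1/6)p_{Alta}.
By symmetry p_{Alta} = p_{Borealis}; substituting into the reaction function, (5/6)p_{Borealis} = 191/6 and p_{Borealis} = 38.2.

38.2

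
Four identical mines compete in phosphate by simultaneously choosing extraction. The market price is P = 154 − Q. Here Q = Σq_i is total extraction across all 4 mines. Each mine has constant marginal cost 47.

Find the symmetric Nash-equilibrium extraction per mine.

21.4

A representative mine's profit is π_i = q_i(154 − Q) − 47q_i, with Q = q_i + Σ_{j≠i} q_j.
First-order condition: 107 − 2q_i − Σ_{j≠i} q_j = 0.
With identical mines, set every q_j = q: then 107 − 2q − 3q = 0, i.e. q = 107/5 = 21.4.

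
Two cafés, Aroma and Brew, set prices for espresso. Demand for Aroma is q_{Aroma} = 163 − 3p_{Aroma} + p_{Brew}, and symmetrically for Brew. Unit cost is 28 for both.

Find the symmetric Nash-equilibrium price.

49.4

Aroma's profit: π = (p_{Aroma} − 28)(163 − 3p_{Aroma} + p_{Brew}).
∂π/∂p_{Aroma} = 247 − 6p_{Aroma} + p_{Brew} = 0 ⇒ p_{Aroma} = 247/6 + (1/6)p_{Brew}.
Setting p_{Aroma} = p_{Brew} in the reaction function: p_{Aroma} = 247/6 + (1/6)p_{Aroma}, so p_{Aroma} = (247/6) / (5/6) = 49.4.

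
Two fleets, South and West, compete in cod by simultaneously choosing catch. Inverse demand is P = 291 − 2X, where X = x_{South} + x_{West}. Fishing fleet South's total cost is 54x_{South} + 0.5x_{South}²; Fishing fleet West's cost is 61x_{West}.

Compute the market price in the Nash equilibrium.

145.5

Fishing fleet South's profit: π = x_{South}(291 − 2(x_{South} + x_{West})) − 54x_{South} − 0.5x_{South}².
∂π/∂x_{South} = 237 − 5x_{South} − 2x_{West} = 0, so x_{South} = 47.4 − 0.4x_{West}.
For West: ∂π/∂x_{West} = 230 − 4x_{West} − 2x_{South} = 0 ⇒ x_{West} = 57.5 − 0.5x_{South}.
Plugging x_{West} into South's best response: x_{South} = 47.4 − 0.4(57.5 − 0.5x_{South}) ⇒ 0.8x_{South} = 24.4, so x_{South} = 30.5.
Then x_{West} = 57.5 − 0.5·30.5 = 42.25.
Equilibrium price: P = 291 − 2·72.75 = 145.5.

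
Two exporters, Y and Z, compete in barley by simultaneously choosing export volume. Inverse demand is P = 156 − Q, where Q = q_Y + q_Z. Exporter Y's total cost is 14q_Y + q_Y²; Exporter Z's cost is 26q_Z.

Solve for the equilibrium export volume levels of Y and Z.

Exporter Y's profit: π = q_Y(156 − (q_Y + q_Z)) − 14q_Y − q_Y².
∂π/∂q_Y = 142 − 4q_Y − q_Z = 0, so q_Y = 35.5 − 0.25q_Z.
For Z: ∂π/∂q_Z = 130 − 2q_Z − q_Y = 0 ⇒ q_Z = 65 − 0.5q_Y.
Solving the two reaction functions simultaneously: (1 − (−0.25)(−0.5))q_Y = 35.5 − 0.25·65, so 0.875q_Y = 19.25 and q_Y = 22.
Then q_Z = 65 − 0.5·22 = 54.

22, 54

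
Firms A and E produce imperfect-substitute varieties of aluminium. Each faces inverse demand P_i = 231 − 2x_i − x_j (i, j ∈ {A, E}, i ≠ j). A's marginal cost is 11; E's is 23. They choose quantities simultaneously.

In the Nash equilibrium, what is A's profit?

Firm A's profit: π = x_A(231 − 2x_A − x_E) − 11x_A.
∂π/∂x_A = 220 − 4x_A − x_E = 0 ⇒ x_A = 55 − 0.25x_E.
Similarly x_E = 52 − 0.25x_A.
Plugging x_E into A's best response: x_A = 55 − 0.25(52 − 0.25x_A) ⇒ 0.9375x_A = 42, so x_A = 44.8.
Then x_E = 52 − 0.25·44.8 = 40.8.
P_A = 231 − 2·44.8 − 40.8 = 100.6.
Profit = (100.6 − 11)·44.8 = 4014.08.

4014.08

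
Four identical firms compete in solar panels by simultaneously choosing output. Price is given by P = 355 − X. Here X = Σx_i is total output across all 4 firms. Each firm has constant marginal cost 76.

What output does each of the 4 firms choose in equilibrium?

A representative firm's profit is π_i = x_i(355 − X) − 76x_i, with X = x_i + Σ_{j≠i} x_j.
First-order condition: 279 − 2x_i − Σ_{j≠i} x_j = 0.
With identical firms, set every x_j = x: then 279 − 2x − 3x = 0, i.e. x = 279/5 = 55.8.

55.8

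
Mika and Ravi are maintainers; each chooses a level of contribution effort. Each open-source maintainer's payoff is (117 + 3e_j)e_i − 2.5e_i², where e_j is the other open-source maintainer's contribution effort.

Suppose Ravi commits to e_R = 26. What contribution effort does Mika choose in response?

39

Mika's payoff is (117 + 3e_R)e_M − 2.5e_M².
∂π/∂e_M = 117 + 3e_R − 5e_M = 0, so e_M = 23.4 + 0.6e_R.
At e_R = 26: e_M = 23.4 + 0.6·26 = 39.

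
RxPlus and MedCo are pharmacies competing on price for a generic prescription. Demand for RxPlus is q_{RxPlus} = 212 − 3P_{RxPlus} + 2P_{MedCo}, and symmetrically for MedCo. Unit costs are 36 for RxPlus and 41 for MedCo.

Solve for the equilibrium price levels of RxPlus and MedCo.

RxPlus's profit: π = (P_{RxPlus} − 36)(212 − 3P_{RxPlus} + 2P_{MedCo}).
∂π/∂P_{RxPlus} = 320 − 6P_{RxPlus} + 2P_{MedCo} = 0 ⇒ P_{RxPlus} = 160/3 + (1/3)P_{MedCo}.
Similarly P_{MedCo} = 335/6 + (1/3)P_{RxPlus}.
Plugging P_{MedCo} into RxPlus's best response: P_{RxPlus} = 160/3 + (1/3)(335/6 + (1/3)P_{RxPlus}) ⇒ (8/9)P_{RxPlus} = 1295/18, so P_{RxPlus} = 80.9375.
Then P_{MedCo} = 335/6 + (1/3)·80.9375 = 82.8125.

80.9375, 82.8125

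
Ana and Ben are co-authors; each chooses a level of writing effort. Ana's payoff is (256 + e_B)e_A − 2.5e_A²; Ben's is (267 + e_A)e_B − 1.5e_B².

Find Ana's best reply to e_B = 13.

53.8

Expanding Ana's payoff: 256e_A + e_Be_A − 2.5e_A².
∂π/∂e_A = 256 + e_B − 5e_A = 0, so e_A = 51.2 + 0.2e_B.
At e_B = 13: e_A = 51.2 + 0.2·13 = 53.8.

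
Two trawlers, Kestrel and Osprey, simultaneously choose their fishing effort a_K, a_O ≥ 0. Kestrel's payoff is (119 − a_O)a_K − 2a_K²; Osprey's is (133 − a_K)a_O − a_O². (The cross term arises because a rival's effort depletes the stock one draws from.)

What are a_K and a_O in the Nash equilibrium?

Expanding Kestrel's payoff: 119a_K − a_Oa_K − 2a_K².
∂π/∂a_K = 119 − a_O − 4a_K = 0, so a_K = 29.75 − 0.25a_O.
Likewise for Osprey: a_O = 66.5 − 0.5a_K.
Solving the two reaction functions simultaneously: (1 − (−0.25)(−0.5))a_K = 29.75 − 0.25·66.5, so 0.875a_K = 13.125 and a_K = 15.
Then a_O = 66.5 − 0.5·15 = 59.

15, 59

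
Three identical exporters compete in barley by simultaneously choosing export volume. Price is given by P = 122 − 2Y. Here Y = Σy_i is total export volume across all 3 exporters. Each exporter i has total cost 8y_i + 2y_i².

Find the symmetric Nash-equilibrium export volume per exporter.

9.5

A representative exporter's profit is π_i = y_i(122 − 2Y) − 8y_i − 2y_i², with Y = y_i + Σ_{j≠i} y_j.
First-order condition: 114 − 8y_i − 2Σ_{j≠i} y_j = 0.
With identical exporters, set every y_j = y: then 114 − 8y − 4y = 0, i.e. y = 114/12 = 9.5.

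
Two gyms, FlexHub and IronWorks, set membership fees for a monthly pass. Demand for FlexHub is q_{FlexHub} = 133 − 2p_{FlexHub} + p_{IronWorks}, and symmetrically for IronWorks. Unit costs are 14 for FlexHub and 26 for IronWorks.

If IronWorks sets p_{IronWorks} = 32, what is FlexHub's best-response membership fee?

48.25

FlexHub's profit: π = (p_{FlexHub} − 14)(133 − 2p_{FlexHub} + p_{IronWorks}).
∂π/∂p_{FlexHub} = 161 − 4p_{FlexHub} + p_{IronWorks} = 0 ⇒ p_{FlexHub} = 40.25 + 0.25p_{IronWorks}.
At p_{IronWorks} = 32: p_{FlexHub} = 40.25 + 0.25·32 = 48.25.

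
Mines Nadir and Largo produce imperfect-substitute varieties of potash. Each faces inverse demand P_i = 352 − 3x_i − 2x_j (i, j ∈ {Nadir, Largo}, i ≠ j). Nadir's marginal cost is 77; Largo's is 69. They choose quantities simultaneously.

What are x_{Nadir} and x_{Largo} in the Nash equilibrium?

Mine Nadir's profit: π = x_{Nadir}(352 − 3x_{Nadir} − 2x_{Largo}) − 77x_{Nadir}.
∂π/∂x_{Nadir} = 275 − 6x_{Nadir} − 2x_{Largo} = 0 ⇒ x_{Nadir} = 275/6 − (1/3)x_{Largo}.
Similarly x_{Largo} = 283/6 − (1/3)x_{Nadir}.
Plugging x_{Largo} into Nadir's best response: x_{Nadir} = 275/6 − (1/3)(283/6 − (1/3)x_{Nadir}) ⇒ (8/9)x_{Nadir} = 271/9, so x_{Nadir} = 33.875.
Then x_{Largo} = 283/6 − (1/3)·33.875 = 35.875.

33.875, 35.875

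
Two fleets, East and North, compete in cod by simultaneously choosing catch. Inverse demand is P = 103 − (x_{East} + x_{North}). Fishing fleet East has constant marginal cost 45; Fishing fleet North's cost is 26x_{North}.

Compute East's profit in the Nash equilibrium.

169

Fishing fleet East's profit: π = x_{East}(103 − (x_{East} + x_{North})) − 45x_{East}.
∂π/∂x_{East} = 58 − 2x_{East} − x_{North} = 0, so x_{East} = 29 − 0.5x_{North}.
By the same steps for North: x_{North} = 38.5 − 0.5x_{East}.
Plugging x_{North} into East's best response: x_{East} = 29 − 0.5(38.5 − 0.5x_{East}) ⇒ 0.75x_{East} = 9.75, so x_{East} = 13.
Then x_{North} = 38.5 − 0.5·13 = 32.
Price P = 103 − 45 = 58.
East's profit: (58 − 45)·13 = 169.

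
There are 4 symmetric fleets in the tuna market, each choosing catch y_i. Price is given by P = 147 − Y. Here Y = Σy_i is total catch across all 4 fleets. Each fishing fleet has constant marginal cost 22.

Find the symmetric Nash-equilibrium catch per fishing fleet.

A representative fishing fleet's profit is π_i = y_i(147 − Y) − 22y_i, with Y = y_i + Σ_{j≠i} y_j.
First-order condition: 125 − 2y_i − Σ_{j≠i} y_j = 0.
Imposing symmetry (y_j = y for all j) turns Σ_{j≠i} y_j into 3y, so 125 = 5y and y = 25.

25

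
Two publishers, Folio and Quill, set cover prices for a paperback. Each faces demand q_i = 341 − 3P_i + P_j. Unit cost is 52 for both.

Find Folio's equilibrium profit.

Folio's profit: π = (P_{Folio} − 52)(341 − 3P_{Folio} + P_{Quill}).
∂π/∂P_{Folio} = 497 − 6P_{Folio} + P_{Quill} = 0 ⇒ P_{Folio} = 497/6 + (1/6)P_{Quill}.
The game is symmetric, so in equilibrium P_{Quill} = P_{Folio}: the reaction function gives (5/6)P_{Folio} = 497/6, hence P_{Folio} = 99.4.
q_{Folio} = 341 − 3·99.4 + 99.4 = 142.2.
Profit = (99.4 − 52)·142.2 = 6740.28.

6740.28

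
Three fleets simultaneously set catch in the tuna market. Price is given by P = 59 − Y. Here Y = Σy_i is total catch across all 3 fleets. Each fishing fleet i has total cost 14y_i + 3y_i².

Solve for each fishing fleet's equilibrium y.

A representative fishing fleet's profit is π_i = y_i(59 − Y) − 14y_i − 3y_i², with Y = y_i + Σ_{j≠i} y_j.
First-order condition: 45 − 8y_i − Σ_{j≠i} y_j = 0.
Imposing symmetry (y_j = y for all j) turns Σ_{j≠i} y_j into 2y, so 45 = 10y and y = 4.5.

4.5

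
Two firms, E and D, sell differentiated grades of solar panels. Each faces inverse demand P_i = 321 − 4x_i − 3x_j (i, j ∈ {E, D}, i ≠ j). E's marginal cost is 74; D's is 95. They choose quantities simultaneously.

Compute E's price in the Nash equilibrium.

168.4

Firm E's profit: π = x_E(321 − 4x_E − 3x_D) − 74x_E.
∂π/∂x_E = 247 − 8x_E − 3x_D = 0 ⇒ x_E = 30.875 − 0.375x_D.
Similarly x_D = 28.25 − 0.375x_E.
Solving the two reaction functions simultaneously: (1 − (−0.375)(−0.375))x_E = 30.875 − 0.375·28.25, so (55/64)x_E = 649/32 and x_E = 23.6.
Then x_D = 28.25 − 0.375·23.6 = 19.4.
P_E = 321 − 4·23.6 − 3·19.4 = 168.4.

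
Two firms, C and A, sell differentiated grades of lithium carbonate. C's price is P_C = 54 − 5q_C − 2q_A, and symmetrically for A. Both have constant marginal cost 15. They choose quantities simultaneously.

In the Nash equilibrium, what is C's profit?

52.8125

Firm C's profit: π = q_C(54 − 5q_C − 2q_A) − 15q_C.
∂π/∂q_C = 39 − 10q_C − 2q_A = 0 ⇒ q_C = 3.9 − 0.2q_A.
By symmetry q_A = q_C; substituting into the reaction function, 1.2q_C = 3.9 and q_C = 3.25.
P_C = 54 − 5·3.25 − 2·3.25 = 31.25.
Profit = (31.25 − 15)·3.25 = 52.8125.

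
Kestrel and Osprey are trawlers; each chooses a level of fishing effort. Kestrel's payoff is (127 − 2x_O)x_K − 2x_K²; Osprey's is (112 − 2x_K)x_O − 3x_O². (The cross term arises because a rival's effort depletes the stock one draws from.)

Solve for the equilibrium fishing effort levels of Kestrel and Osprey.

Expanding Kestrel's payoff: 127x_K − 2x_Ox_K − 2x_K².
∂π/∂x_K = 127 − 2x_O − 4x_K = 0, so x_K = 31.75 − 0.5x_O.
Likewise for Osprey: x_O = 56/3 − (1/3)x_K.
Substituting the second reaction function into the first: x_K = 31.75 − 0.5(56/3 − (1/3)x_K), which gives (5/6)x_K = 269/12 ⇒ x_K = 26.9.
Then x_O = 56/3 − (1/3)·26.9 = 9.7.

26.9, 9.7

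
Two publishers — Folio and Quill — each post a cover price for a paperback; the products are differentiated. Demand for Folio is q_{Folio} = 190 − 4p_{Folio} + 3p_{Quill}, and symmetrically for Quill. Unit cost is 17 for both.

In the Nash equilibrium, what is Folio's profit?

Folio's profit: π = (p_{Folio} − 17)(190 − 4p_{Folio} + 3p_{Quill}).
∂π/∂p_{Folio} = 258 − 8p_{Folio} + 3p_{Quill} = 0 ⇒ p_{Folio} = 32.25 + 0.375p_{Quill}.
By symmetry p_{Quill} = p_{Folio}; substituting into the reaction function, 0.625p_{Folio} = 32.25 and p_{Folio} = 51.6.
q_{Folio} = 190 − 4·51.6 + 3·51.6 = 138.4.
Profit = (51.6 − 17)·138.4 = 4788.64.

4788.64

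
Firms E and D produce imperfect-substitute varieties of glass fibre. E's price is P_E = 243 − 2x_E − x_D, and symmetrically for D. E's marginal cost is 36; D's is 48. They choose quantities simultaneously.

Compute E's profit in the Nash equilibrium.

Firm E's profit: π = x_E(243 − 2x_E − x_D) − 36x_E.
∂π/∂x_E = 207 − 4x_E − x_D = 0 ⇒ x_E = 51.75 − 0.25x_D.
Similarly x_D = 48.75 − 0.25x_E.
Solving the two reaction functions simultaneously: (1 − (−0.25)(−0.25))x_E = 51.75 − 0.25·48.75, so 0.9375x_E = 39.5625 and x_E = 42.2.
Then x_D = 48.75 − 0.25·42.2 = 38.2.
P_E = 243 − 2·42.2 − 38.2 = 120.4.
Profit = (120.4 − 36)·42.2 = 3561.68.

3561.68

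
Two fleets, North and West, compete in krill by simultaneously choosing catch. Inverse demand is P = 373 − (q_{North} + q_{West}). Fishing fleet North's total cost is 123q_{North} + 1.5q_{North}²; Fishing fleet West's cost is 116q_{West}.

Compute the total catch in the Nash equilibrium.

Fishing fleet North's profit: π = q_{North}(373 − (q_{North} + q_{West})) − 123q_{North} − 1.5q_{North}².
∂π/∂q_{North} = 250 − 5q_{North} − q_{West} = 0, so q_{North} = 50 − 0.2q_{West}.
For West: ∂π/∂q_{West} = 257 − 2q_{West} − q_{North} = 0 ⇒ q_{West} = 128.5 − 0.5q_{North}.
Plugging q_{West} into North's best response: q_{North} = 50 − 0.2(128.5 − 0.5q_{North}) ⇒ 0.9q_{North} = 24.3, so q_{North} = 27.
Then q_{West} = 128.5 − 0.5·27 = 115.
Total catch: 27 + 115 = 142.

142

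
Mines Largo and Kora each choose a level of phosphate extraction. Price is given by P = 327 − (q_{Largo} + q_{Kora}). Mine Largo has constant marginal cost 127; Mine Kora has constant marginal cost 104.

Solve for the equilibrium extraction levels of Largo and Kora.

Mine Largo's profit: π = q_{Largo}(327 − (q_{Largo} + q_{Kora})) − 127q_{Largo}.
∂π/∂q_{Largo} = 200 − 2q_{Largo} − q_{Kora} = 0, so q_{Largo} = 100 − 0.5q_{Kora}.
By the same steps for Kora: q_{Kora} = 111.5 − 0.5q_{Largo}.
Plugging q_{Kora} into Largo's best response: q_{Largo} = 100 − 0.5(111.5 − 0.5q_{Largo}) ⇒ 0.75q_{Largo} = 44.25, so q_{Largo} = 59.
Then q_{Kora} = 111.5 − 0.5·59 = 82.

59, 82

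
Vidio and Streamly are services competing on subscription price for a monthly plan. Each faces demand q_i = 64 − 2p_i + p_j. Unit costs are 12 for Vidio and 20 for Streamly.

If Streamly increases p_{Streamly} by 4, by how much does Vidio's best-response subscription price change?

1

Vidio's profit: π = (p_{Vidio} − 12)(64 − 2p_{Vidio} + p_{Streamly}).
∂π/∂p_{Vidio} = 88 − 4p_{Vidio} + p_{Streamly} = 0 ⇒ p_{Vidio} = 22 + 0.25p_{Streamly}.
The reaction-function slope is 0.25, so a 4-unit rise in p_{Streamly} moves p_{Vidio} by 0.25 × 4 = 1. Vidio's best response rises — the actions are strategic complements.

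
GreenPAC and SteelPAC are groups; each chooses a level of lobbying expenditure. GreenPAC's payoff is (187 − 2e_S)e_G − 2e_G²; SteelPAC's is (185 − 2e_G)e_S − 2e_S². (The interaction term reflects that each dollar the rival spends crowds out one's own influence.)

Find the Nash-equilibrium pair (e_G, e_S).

31.5, 30.5

Expanding GreenPAC's payoff: 187e_G − 2e_Se_G − 2e_G².
∂π/∂e_G = 187 − 2e_S − 4e_G = 0, so e_G = 46.75 − 0.5e_S.
Likewise for SteelPAC: e_S = 46.25 − 0.5e_G.
Solving the two reaction functions simultaneously: (1 − (−0.5)(−0.5))e_G = 46.75 − 0.5·46.25, so 0.75e_G = 23.625 and e_G = 31.5.
Then e_S = 46.25 − 0.5·31.5 = 30.5.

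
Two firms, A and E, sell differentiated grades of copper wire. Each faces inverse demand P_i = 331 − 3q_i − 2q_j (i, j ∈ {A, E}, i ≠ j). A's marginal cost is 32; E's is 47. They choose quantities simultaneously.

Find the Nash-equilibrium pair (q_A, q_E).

Firm A's profit: π = q_A(331 − 3q_A − 2q_E) − 32q_A.
∂π/∂q_A = 299 − 6q_A − 2q_E = 0 ⇒ q_A = 299/6 − (1/3)q_E.
Similarly q_E = 142/3 − (1/3)q_A.
Substituting the second reaction function into the first: q_A = 299/6 − (1/3)(142/3 − (1/3)q_A), which gives (8/9)q_A = 613/18 ⇒ q_A = 38.3125.
Then q_E = 142/3 − (1/3)·38.3125 = 34.5625.

38.3125, 34.5625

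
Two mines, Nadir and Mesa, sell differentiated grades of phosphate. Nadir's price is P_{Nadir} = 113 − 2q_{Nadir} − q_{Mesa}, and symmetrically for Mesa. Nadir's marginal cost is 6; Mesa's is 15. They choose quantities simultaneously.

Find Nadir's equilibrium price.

Mine Nadir's profit: π = q_{Nadir}(113 − 2q_{Nadir} − q_{Mesa}) − 6q_{Nadir}.
∂π/∂q_{Nadir} = 107 − 4q_{Nadir} − q_{Mesa} = 0 ⇒ q_{Nadir} = 26.75 − 0.25q_{Mesa}.
Similarly q_{Mesa} = 24.5 − 0.25q_{Nadir}.
Substituting the second reaction function into the first: q_{Nadir} = 26.75 − 0.25(24.5 − 0.25q_{Nadir}), which gives 0.9375q_{Nadir} = 20.625 ⇒ q_{Nadir} = 22.
Then q_{Mesa} = 24.5 − 0.25·22 = 19.
P_{Nadir} = 113 − 2·22 − 19 = 50.

50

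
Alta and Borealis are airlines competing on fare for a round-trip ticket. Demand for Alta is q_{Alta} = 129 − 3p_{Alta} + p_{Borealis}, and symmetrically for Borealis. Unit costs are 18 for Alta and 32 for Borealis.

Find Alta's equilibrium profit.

1176.12

Alta's profit: π = (p_{Alta} − 18)(129 − 3p_{Alta} + p_{Borealis}).
∂π/∂p_{Alta} = 183 − 6p_{Alta} + p_{Borealis} = 0 ⇒ p_{Alta} = 30.5 + (1/6)p_{Borealis}.
Similarly p_{Borealis} = 37.5 + (1/6)p_{Alta}.
Plugging p_{Borealis} into Alta's best response: p_{Alta} = 30.5 + (1/6)(37.5 + (1/6)p_{Alta}) ⇒ (35/36)p_{Alta} = 36.75, so p_{Alta} = 37.8.
Then p_{Borealis} = 37.5 + (1/6)·37.8 = 43.8.
q_{Alta} = 129 − 3·37.8 + 43.8 = 59.4.
Profit = (37.8 − 18)·59.4 = 1176.12.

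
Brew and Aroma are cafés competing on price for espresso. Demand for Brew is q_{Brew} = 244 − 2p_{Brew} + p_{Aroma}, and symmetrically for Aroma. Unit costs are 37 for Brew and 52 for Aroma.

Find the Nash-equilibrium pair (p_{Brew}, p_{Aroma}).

108, 114

Brew's profit: π = (p_{Brew} − 37)(244 − 2p_{Brew} + p_{Aroma}).
∂π/∂p_{Brew} = 318 − 4p_{Brew} + p_{Aroma} = 0 ⇒ p_{Brew} = 79.5 + 0.25p_{Aroma}.
Similarly p_{Aroma} = 87 + 0.25p_{Brew}.
Substituting the second reaction function into the first: p_{Brew} = 79.5 + 0.25(87 + 0.25p_{Brew}), which gives 0.9375p_{Brew} = 101.25 ⇒ p_{Brew} = 108.
Then p_{Aroma} = 87 + 0.25·108 = 114.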